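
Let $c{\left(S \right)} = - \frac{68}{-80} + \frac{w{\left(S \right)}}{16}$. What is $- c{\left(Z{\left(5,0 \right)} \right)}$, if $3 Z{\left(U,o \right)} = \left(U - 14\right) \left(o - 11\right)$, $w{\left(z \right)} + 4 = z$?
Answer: $- \frac{213}{80} \approx -2.6625$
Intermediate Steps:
$w{\left(z \right)} = -4 + z$
$Z{\left(U,o \right)} = \frac{\left(-14 + U\right) \left(-11 + o\right)}{3}$ ($Z{\left(U,o \right)} = \frac{\left(U - 14\right) \left(o - 11\right)}{3} = \frac{\left(-14 + U\right) \left(-11 + o\right)}{3}$)
$c{\left(S \right)} = \frac{3}{5} + \frac{S}{16}$ ($c{\left(S \right)} = - \frac{68}{-80} + \frac{-4 + S}{16} = \left(-68\right) \left(- \frac{1}{80}\right) + \left(-4 + S\right) \frac{1}{16} = \frac{17}{20} + \left(- \frac{1}{4} + \frac{S}{16}\right) = \frac{3}{5} + \frac{S}{16}$)
$- c{\left(Z{\left(5,0 \right)} \right)} = - (\frac{3}{5} + \frac{\frac{154}{3} - 0 - \frac{55}{3} + \frac{1}{3} \cdot 5 \cdot 0}{16}) = - (\frac{3}{5} + \frac{\frac{154}{3} + 0 - \frac{55}{3} + 0}{16}) = - (\frac{3}{5} + \frac{1}{16} \cdot 33) = - (\frac{3}{5} + \frac{33}{16}) = \left(-1\right) \frac{213}{80} = - \frac{213}{80}$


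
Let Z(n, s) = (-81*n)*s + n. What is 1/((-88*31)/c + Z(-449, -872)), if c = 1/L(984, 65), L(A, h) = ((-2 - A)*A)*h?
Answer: 1/172008405463 ≈ 5.8137e-12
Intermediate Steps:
L(A, h) = A*h*(-2 - A) (L(A, h) = (A*(-2 - A))*h = A*h*(-2 - A))
Z(n, s) = n - 81*n*s (Z(n, s) = -81*n*s + n = n - 81*n*s)
c = -1/63064560 (c = 1/(-1*984*65*(2 + 984)) = 1/(-1*984*65*986) = 1/(-63064560) = -1/63064560 ≈ -1.5857e-8)
1/((-88*31)/c + Z(-449, -872)) = 1/((-88*31)/(-1/63064560) - 449*(1 - 81*(-872))) = 1/(-2728*(-63064560) - 449*(1 + 70632)) = 1/(172040119680 - 449*70633) = 1/(172040119680 - 31714217) = 1/172008405463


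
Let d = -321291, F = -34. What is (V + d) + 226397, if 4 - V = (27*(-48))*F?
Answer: -138954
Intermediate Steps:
V = -44060 (V = 4 - 27*(-48)*(-34) = 4 - (-1296)*(-34) = 4 - 1*44064 = 4 - 44064 = -44060)
(V + d) + 226397 = (-44060 - 321291) + 226397 = -365351 + 226397 = -138954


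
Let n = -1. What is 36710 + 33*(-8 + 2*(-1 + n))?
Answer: 36314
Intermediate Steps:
36710 + 33*(-8 + 2*(-1 + n)) = 36710 + 33*(-8 + 2*(-1 - 1)) = 36710 + 33*(-8 + 2*(-2)) = 36710 + 33*(-8 - 4) = 36710 + 33*(-12) = 36710 - 396 = 36314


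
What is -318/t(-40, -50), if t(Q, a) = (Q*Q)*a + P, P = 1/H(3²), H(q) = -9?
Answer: 2862/720001 ≈ 0.0039750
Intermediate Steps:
P = -⅑ (P = 1/(-9) = -⅑ ≈ -0.11111)
t(Q, a) = -⅑ + a*Q² (t(Q, a) = (Q*Q)*a - ⅑ = Q²*a - ⅑ = a*Q² - ⅑ = -⅑ + a*Q²)
-318/t(-40, -50) = -318/(-⅑ - 50*(-40)²) = -318/(-⅑ - 50*1600) = -318/(-⅑ - 80000) = -318/(-720001/9) = -318*(-9/720001) = 2862/720001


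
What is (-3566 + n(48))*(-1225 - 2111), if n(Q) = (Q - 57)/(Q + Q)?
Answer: 47585955/4 ≈ 1.1896e+7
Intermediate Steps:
n(Q) = (-57 + Q)/(2*Q) (n(Q) = (-57 + Q)/((2*Q)) = (-57 + Q)*(1/(2*Q)) = (-57 + Q)/(2*Q))
(-3566 + n(48))*(-1225 - 2111) = (-3566 + (½)*(-57 + 48)/48)*(-1225 - 2111) = (-3566 + (½)*(1/48)*(-9))*(-3336) = (-3566 - 3/32)*(-3336) = -114115/32*(-3336) = 47585955/4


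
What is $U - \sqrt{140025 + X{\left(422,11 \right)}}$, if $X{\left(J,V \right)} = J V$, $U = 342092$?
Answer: $342092 - \sqrt{144667} \approx 3.4171 \cdot 10^{5}$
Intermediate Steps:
$U - \sqrt{140025 + X{\left(422,11 \right)}} = 342092 - \sqrt{140025 + 422 \cdot 11} = 342092 - \sqrt{140025 + 4642} = 342092 - \sqrt{144667}$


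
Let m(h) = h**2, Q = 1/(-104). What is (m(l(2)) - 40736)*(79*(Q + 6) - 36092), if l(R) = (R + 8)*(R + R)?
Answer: 18121685092/13 ≈ 1.3940e+9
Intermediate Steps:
Q = -1/104 ≈ -0.0096154
l(R) = 2*R*(8 + R) (l(R) = (8 + R)*(2*R) = 2*R*(8 + R))
(m(l(2)) - 40736)*(79*(Q + 6) - 36092) = ((2*2*(8 + 2))**2 - 40736)*(79*(-1/104 + 6) - 36092) = ((2*2*10)**2 - 40736)*(79*(623/104) - 36092) = (40**2 - 40736)*(49217/104 - 36092) = (1600 - 40736)*(-3704351/104) = -39136*(-3704351/104) = 18121685092/13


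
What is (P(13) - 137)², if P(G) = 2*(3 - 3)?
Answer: 18769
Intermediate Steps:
P(G) = 0 (P(G) = 2*0 = 0)
(P(13) - 137)² = (0 - 137)² = (-137)² = 18769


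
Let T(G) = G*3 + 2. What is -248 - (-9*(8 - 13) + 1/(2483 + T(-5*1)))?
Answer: -723711/2470 ≈ -293.00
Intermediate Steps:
T(G) = 2 + 3*G (T(G) = 3*G + 2 = 2 + 3*G)
-248 - (-9*(8 - 13) + 1/(2483 + T(-5*1))) = -248 - (-9*(8 - 13) + 1/(2483 + (2 + 3*(-5*1)))) = -248 - (-9*(-5) + 1/(2483 + (2 + 3*(-5)))) = -248 - (45 + 1/(2483 + (2 - 15))) = -248 - (45 + 1/(2483 - 13)) = -248 - (45 + 1/2470) = -248 - 1*111151/2470 = -248 - 111151/2470 = -723711/2470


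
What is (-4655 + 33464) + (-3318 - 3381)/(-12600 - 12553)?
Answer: 724639476/25153 ≈ 28809.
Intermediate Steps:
(-4655 + 33464) + (-3318 - 3381)/(-12600 - 12553) = 28809 - 6699/(-25153) = 28809 - 6699*(-1/25153) = 28809 + 6699/25153 = 724639476/25153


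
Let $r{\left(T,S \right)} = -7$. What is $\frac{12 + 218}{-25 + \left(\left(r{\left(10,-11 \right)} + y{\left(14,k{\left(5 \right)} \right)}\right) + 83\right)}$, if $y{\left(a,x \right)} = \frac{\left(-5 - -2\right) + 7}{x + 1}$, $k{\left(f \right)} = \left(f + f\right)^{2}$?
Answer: $\frac{4646}{1031} \approx 4.5063$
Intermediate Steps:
$k{\left(f \right)} = 4 f^{2}$ ($k{\left(f \right)} = \left(2 f\right)^{2} = 4 f^{2}$)
$y{\left(a,x \right)} = \frac{4}{1 + x}$ ($y{\left(a,x \right)} = \frac{\left(-5 + 2\right) + 7}{1 + x} = \frac{-3 + 7}{1 + x} = \frac{4}{1 + x}$)
$\frac{12 + 218}{-25 + \left(\left(r{\left(10,-11 \right)} + y{\left(14,k{\left(5 \right)} \right)}\right) + 83\right)} = \frac{12 + 218}{-25 + \left(\left(-7 + \frac{4}{1 + 4 \cdot 5^{2}}\right) + 83\right)} = \frac{230}{-25 + \left(\left(-7 + \frac{4}{1 + 4 \cdot 25}\right) + 83\right)} = \frac{230}{-25 + \left(\left(-7 + \frac{4}{1 + 100}\right) + 83\right)} = \frac{230}{-25 + \left(\left(-7 + \frac{4}{101}\right) + 83\right)} = \frac{230}{-25 + \left(- \frac{703}{101} + 83\right)} = \frac{230}{-25 + \frac{7680}{101}} = \frac{230}{\frac{5155}{101}} = 230 \cdot \frac{101}{5155} = \frac{4646}{1031}$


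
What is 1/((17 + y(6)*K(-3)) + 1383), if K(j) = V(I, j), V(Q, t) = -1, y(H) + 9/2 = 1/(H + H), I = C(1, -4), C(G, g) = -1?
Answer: 12/16853 ≈ 0.00071204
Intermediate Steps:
I = -1
y(H) = -9/2 + 1/(2*H) (y(H) = -9/2 + 1/(H + H) = -9/2 + 1/(2*H))
K(j) = -1
1/((17 + y(6)*K(-3)) + 1383) = 1/((17 + ((1/2)*(1 - 9*6)/6)*(-1)) + 1383) = 1/((17 + ((1/2)*(1/6)*(1 - 54))*(-1)) + 1383) = 1/((17 + ((1/2)*(1/6)*(-53))*(-1)) + 1383) = 1/((17 - 53/12*(-1)) + 1383) = 1/((17 + 53/12) + 1383) = 1/(257/12 + 1383) = 1/(16853/12) = 12/16853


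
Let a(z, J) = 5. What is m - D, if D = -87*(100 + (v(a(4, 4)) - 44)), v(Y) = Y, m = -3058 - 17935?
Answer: -15686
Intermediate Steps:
m = -20993
D = -5307 (D = -87*(100 + (5 - 44)) = -87*(100 - 39) = -87*61 = -5307)
m - D = -20993 - 1*(-5307) = -20993 + 5307 = -15686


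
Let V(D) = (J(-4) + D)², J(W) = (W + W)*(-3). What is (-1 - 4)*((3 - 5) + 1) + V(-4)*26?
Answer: 10405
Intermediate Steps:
J(W) = -6*W (J(W) = (2*W)*(-3) = -6*W)
V(D) = (24 + D)² (V(D) = (-6*(-4) + D)² = (24 + D)²)
(-1 - 4)*((3 - 5) + 1) + V(-4)*26 = (-1 - 4)*((3 - 5) + 1) + (24 - 4)²*26 = -5*(-2 + 1) + 20²*26 = -5*(-1) + 400*26 = 5 + 10400 = 10405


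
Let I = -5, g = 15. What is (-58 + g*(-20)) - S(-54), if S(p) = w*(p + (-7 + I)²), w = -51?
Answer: 4232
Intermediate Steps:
S(p) = -7344 - 51*p (S(p) = -51*(p + (-7 - 5)²) = -51*(p + (-12)²) = -51*(p + 144) = -51*(144 + p) = -7344 - 51*p)
(-58 + g*(-20)) - S(-54) = (-58 + 15*(-20)) - (-7344 - 51*(-54)) = (-58 - 300) - (-7344 + 2754) = -358 - 1*(-4590) = -358 + 4590 = 4232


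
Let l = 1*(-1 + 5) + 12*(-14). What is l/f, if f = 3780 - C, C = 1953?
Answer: -164/1827 ≈ -0.089765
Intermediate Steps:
f = 1827 (f = 3780 - 1*1953 = 3780 - 1953 = 1827)
l = -164 (l = 1*4 - 168 = 4 - 168 = -164)
l/f = -164/1827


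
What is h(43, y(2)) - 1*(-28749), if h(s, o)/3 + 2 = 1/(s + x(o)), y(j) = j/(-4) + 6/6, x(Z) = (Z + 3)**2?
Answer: 6352215/221 ≈ 28743.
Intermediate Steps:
x(Z) = (3 + Z)**2
y(j) = 1 - j/4 (y(j) = j*(-1/4) + 6*(1/6) = -j/4 + 1 = 1 - j/4)
h(s, o) = -6 + 3/(s + (3 + o)**2)
h(43, y(2)) - 1*(-28749) = 3*(1 - 2*43 - 2*(3 + (1 - 1/4*2))**2)/(43 + (3 + (1 - 1/4*2))**2) - 1*(-28749) = 3*(1 - 86 - 2*(3 + (1 - 1/2))**2)/(43 + (3 + (1 - 1/2))**2) + 28749 = 3*(1 - 86 - 2*(3 + 1/2)**2)/(43 + (3 + 1/2)**2) + 28749 = 3*(1 - 86 - 2*(7/2)**2)/(43 + (7/2)**2) + 28749 = 3*(1 - 86 - 2*49/4)/(43 + 49/4) + 28749 = 3*(1 - 86 - 49/2)/(221/4) + 28749 = 3*(4/221)*(-219/2) + 28749 = -1314/221 + 28749 = 6352215/221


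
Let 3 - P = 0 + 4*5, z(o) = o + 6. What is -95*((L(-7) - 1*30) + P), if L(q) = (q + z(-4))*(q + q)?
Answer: -2185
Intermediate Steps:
z(o) = 6 + o
L(q) = 2*q*(2 + q) (L(q) = (q + (6 - 4))*(q + q) = (q + 2)*(2*q) = (2 + q)*(2*q) = 2*q*(2 + q))
P = -17 (P = 3 - (0 + 4*5) = 3 - (0 + 20) = 3 - 1*20 = 3 - 20 = -17)
-95*((L(-7) - 1*30) + P) = -95*((2*(-7)*(2 - 7) - 1*30) - 17) = -95*((2*(-7)*(-5) - 30) - 17) = -95*((70 - 30) - 17) = -95*(40 - 17) = -95*23 = -2185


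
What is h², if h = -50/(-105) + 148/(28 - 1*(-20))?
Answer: 89401/7056 ≈ 12.670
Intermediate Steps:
h = 299/84 (h = -50*(-1/105) + 148/(28 + 20) = 10/21 + 148/48 = 10/21 + 148*(1/48) = 10/21 + 37/12 = 299/84 ≈ 3.5595)
h² = (299/84)² = 89401/7056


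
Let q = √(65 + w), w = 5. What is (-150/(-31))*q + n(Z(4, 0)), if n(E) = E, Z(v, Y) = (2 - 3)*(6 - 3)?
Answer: -3 + 150*√70/31 ≈ 37.484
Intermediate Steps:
Z(v, Y) = -3 (Z(v, Y) = -1*3 = -3)
q = √70 (q = √(65 + 5) = √70 ≈ 8.3666)
(-150/(-31))*q + n(Z(4, 0)) = (-150/(-31))*√70 - 3 = (-150*(-1/31))*√70 - 3 = 150*√70/31 - 3 = -3 + 150*√70/31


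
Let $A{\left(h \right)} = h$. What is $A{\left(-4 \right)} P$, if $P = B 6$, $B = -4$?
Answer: $96$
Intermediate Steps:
$P = -24$ ($P = \left(-4\right) 6 = -24$)
$A{\left(-4 \right)} P = \left(-4\right) \left(-24\right) = 96$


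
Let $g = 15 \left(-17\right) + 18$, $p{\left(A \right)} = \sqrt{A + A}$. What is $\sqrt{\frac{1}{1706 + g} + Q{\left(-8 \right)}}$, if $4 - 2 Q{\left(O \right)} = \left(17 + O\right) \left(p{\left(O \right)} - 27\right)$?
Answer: $\frac{\sqrt{1066038610 - 155373192 i}}{2938} \approx 11.142 - 0.80772 i$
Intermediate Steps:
$p{\left(A \right)} = \sqrt{2} \sqrt{A}$ ($p{\left(A \right)} = \sqrt{2 A} = \sqrt{2} \sqrt{A}$)
$g = -237$ ($g = -255 + 18 = -237$)
$Q{\left(O \right)} = 2 - \frac{\left(-27 + \sqrt{2} \sqrt{O}\right) \left(17 + O\right)}{2}$ ($Q{\left(O \right)} = 2 - \frac{\left(17 + O\right) \left(\sqrt{2} \sqrt{O} - 27\right)}{2} = 2 - \frac{\left(17 + O\right) \left(-27 + \sqrt{2} \sqrt{O}\right)}{2} = 2 - \frac{\left(-27 + \sqrt{2} \sqrt{O}\right) \left(17 + O\right)}{2}$)
$\sqrt{\frac{1}{1706 + g} + Q{\left(-8 \right)}} = \sqrt{\frac{1}{1706 - 237} + \left(\frac{463}{2} + \frac{27}{2} \left(-8\right) - \frac{17 \sqrt{2} \sqrt{-8}}{2} - \frac{\sqrt{2} \left(-8\right)^{\frac{3}{2}}}{2}\right)} = \sqrt{\frac{1}{1469} - \left(- \frac{247}{2} + \frac{\sqrt{2} \left(- 16 i \sqrt{2}\right)}{2} + \frac{17 \sqrt{2} \cdot 2 i \sqrt{2}}{2}\right)} = \sqrt{\frac{1}{1469} + \left(\frac{463}{2} - 108 - 34 i + 16 i\right)} = \sqrt{\frac{1}{1469} + \left(\frac{247}{2} - 18 i\right)} = \sqrt{\frac{362845}{2938} - 18 i}$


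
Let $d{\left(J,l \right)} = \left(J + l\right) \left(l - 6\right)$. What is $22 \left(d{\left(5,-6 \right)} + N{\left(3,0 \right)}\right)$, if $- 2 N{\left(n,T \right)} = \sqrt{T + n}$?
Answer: $264 - 11 \sqrt{3} \approx 244.95$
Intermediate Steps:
$d{\left(J,l \right)} = \left(-6 + l\right) \left(J + l\right)$ ($d{\left(J,l \right)} = \left(J + l\right) \left(-6 + l\right) = \left(-6 + l\right) \left(J + l\right)$)
$N{\left(n,T \right)} = - \frac{\sqrt{T + n}}{2}$
$22 \left(d{\left(5,-6 \right)} + N{\left(3,0 \right)}\right) = 22 \left(\left(\left(-6\right)^{2} - 30 - -36 + 5 \left(-6\right)\right) - \frac{\sqrt{0 + 3}}{2}\right) = 22 \left(\left(36 - 30 + 36 - 30\right) - \frac{\sqrt{3}}{2}\right) = 22 \left(12 - \frac{\sqrt{3}}{2}\right) = 264 - 11 \sqrt{3}$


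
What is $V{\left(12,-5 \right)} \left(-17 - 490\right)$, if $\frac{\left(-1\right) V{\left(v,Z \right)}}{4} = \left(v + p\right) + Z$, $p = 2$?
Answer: $18252$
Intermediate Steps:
$V{\left(v,Z \right)} = -8 - 4 Z - 4 v$ ($V{\left(v,Z \right)} = - 4 \left(\left(v + 2\right) + Z\right) = - 4 \left(\left(2 + v\right) + Z\right) = - 4 \left(2 + Z + v\right) = -8 - 4 Z - 4 v$)
$V{\left(12,-5 \right)} \left(-17 - 490\right) = \left(-8 - -20 - 48\right) \left(-17 - 490\right) = \left(-8 + 20 - 48\right) \left(-507\right) = \left(-36\right) \left(-507\right) = 18252$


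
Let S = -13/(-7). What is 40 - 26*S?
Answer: -58/7 ≈ -8.2857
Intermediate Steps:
S = 13/7 (S = -13*(-1/7) = 13/7 ≈ 1.8571)
40 - 26*S = 40 - 26*13/7 = 40 - 338/7 = -58/7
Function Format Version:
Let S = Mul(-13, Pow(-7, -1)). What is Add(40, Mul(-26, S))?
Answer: Rational(-58, 7) ≈ -8.2857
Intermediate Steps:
S = Rational(13, 7) (S = Mul(-13, Rational(-1, 7)) = Rational(13, 7) ≈ 1.8571)
Add(40, Mul(-26, S)) = Add(40, Mul(-26, Rational(13, 7))) = Add(40, Rational(-338, 7)) = Rational(-58, 7)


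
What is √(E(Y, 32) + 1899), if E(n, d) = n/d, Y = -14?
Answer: √30377/4 ≈ 43.573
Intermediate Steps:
√(E(Y, 32) + 1899) = √(-14/32 + 1899) = √(-14*1/32 + 1899) = √(-7/16 + 1899) = √(30377/16) = √30377/4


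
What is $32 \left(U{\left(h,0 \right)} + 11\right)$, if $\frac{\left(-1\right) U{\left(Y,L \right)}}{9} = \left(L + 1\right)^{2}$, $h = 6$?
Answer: $64$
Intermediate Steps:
$U{\left(Y,L \right)} = - 9 \left(1 + L\right)^{2}$ ($U{\left(Y,L \right)} = - 9 \left(L + 1\right)^{2} = - 9 \left(1 + L\right)^{2}$)
$32 \left(U{\left(h,0 \right)} + 11\right) = 32 \left(- 9 \left(1 + 0\right)^{2} + 11\right) = 32 \left(- 9 \cdot 1^{2} + 11\right) = 32 \left(\left(-9\right) 1 + 11\right) = 32 \left(-9 + 11\right) = 32 \cdot 2 = 64$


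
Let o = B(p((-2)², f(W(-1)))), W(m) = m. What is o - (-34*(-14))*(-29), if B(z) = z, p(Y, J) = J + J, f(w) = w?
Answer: 13802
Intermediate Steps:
p(Y, J) = 2*J
o = -2 (o = 2*(-1) = -2)
o - (-34*(-14))*(-29) = -2 - (-34*(-14))*(-29) = -2 - 476*(-29) = -2 - 1*(-13804) = -2 + 13804 = 13802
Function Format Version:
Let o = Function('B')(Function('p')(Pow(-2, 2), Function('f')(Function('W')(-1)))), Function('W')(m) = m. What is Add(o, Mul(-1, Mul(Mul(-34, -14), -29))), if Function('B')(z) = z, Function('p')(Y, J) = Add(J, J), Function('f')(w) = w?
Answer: 13802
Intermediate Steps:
Function('p')(Y, J) = Mul(2, J)
o = -2 (o = Mul(2, -1) = -2)
Add(o, Mul(-1, Mul(Mul(-34, -14), -29))) = Add(-2, Mul(-1, Mul(Mul(-34, -14), -29))) = Add(-2, Mul(-1, Mul(476, -29))) = Add(-2, Mul(-1, -13804)) = Add(-2, 13804) = 13802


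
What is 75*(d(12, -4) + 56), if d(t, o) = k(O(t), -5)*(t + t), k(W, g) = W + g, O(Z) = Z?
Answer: 16800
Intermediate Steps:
d(t, o) = 2*t*(-5 + t) (d(t, o) = (t - 5)*(t + t) = (-5 + t)*(2*t) = 2*t*(-5 + t))
75*(d(12, -4) + 56) = 75*(2*12*(-5 + 12) + 56) = 75*(2*12*7 + 56) = 75*(168 + 56) = 75*224 = 16800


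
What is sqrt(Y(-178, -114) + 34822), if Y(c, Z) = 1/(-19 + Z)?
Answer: 5*sqrt(24638649)/133 ≈ 186.61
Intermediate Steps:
sqrt(Y(-178, -114) + 34822) = sqrt(1/(-19 - 114) + 34822) = sqrt(1/(-133) + 34822) = sqrt(-1/133 + 34822) = sqrt(4631325/133) = 5*sqrt(24638649)/133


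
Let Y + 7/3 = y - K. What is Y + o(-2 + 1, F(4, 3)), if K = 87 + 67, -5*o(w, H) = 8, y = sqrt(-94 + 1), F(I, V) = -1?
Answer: -2369/15 + I*sqrt(93) ≈ -157.93 + 9.6436*I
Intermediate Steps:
y = I*sqrt(93) (y = sqrt(-93) = I*sqrt(93) ≈ 9.6436*I)
o(w, H) = -8/5 (o(w, H) = -1/5*8 = -8/5)
K = 154
Y = -469/3 + I*sqrt(93) (Y = -7/3 + (I*sqrt(93) - 1*154) = -7/3 + (I*sqrt(93) - 154) = -7/3 + (-154 + I*sqrt(93)) = -469/3 + I*sqrt(93) ≈ -156.33 + 9.6436*I)
Y + o(-2 + 1, F(4, 3)) = (-469/3 + I*sqrt(93)) - 8/5 = -2369/15 + I*sqrt(93)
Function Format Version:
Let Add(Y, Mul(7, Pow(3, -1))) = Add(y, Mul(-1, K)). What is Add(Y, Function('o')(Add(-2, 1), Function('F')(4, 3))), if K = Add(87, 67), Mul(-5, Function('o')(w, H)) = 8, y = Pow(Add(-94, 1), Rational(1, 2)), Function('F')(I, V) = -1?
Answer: Add(Rational(-2369, 15), Mul(I, Pow(93, Rational(1, 2)))) ≈ Add(-157.93, Mul(9.6436, I))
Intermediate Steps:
y = Mul(I, Pow(93, Rational(1, 2))) (y = Pow(-93, Rational(1, 2)) = Mul(I, Pow(93, Rational(1, 2))) ≈ Mul(9.6436, I))
Function('o')(w, H) = Rational(-8, 5) (Function('o')(w, H) = Mul(Rational(-1, 5), 8) = Rational(-8, 5))
K = 154
Y = Add(Rational(-469, 3), Mul(I, Pow(93, Rational(1, 2)))) (Y = Add(Rational(-7, 3), Add(Mul(I, Pow(93, Rational(1, 2))), Mul(-1, 154))) = Add(Rational(-7, 3), Add(Mul(I, Pow(93, Rational(1, 2))), -154)) = Add(Rational(-7, 3), Add(-154, Mul(I, Pow(93, Rational(1, 2))))) = Add(Rational(-469, 3), Mul(I, Pow(93, Rational(1, 2)))) ≈ Add(-156.33, Mul(9.6436, I)))
Add(Y, Function('o')(Add(-2, 1), Function('F')(4, 3))) = Add(Add(Rational(-469, 3), Mul(I, Pow(93, Rational(1, 2)))), Rational(-8, 5)) = Add(Rational(-2369, 15), Mul(I, Pow(93, Rational(1, 2))))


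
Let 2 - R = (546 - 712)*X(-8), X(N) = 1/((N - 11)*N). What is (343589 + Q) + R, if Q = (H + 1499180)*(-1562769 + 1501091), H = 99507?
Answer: -7493863962737/76 ≈ -9.8603e+10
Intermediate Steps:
X(N) = 1/(N*(-11 + N)) (X(N) = 1/((-11 + N)*N) = 1/(N*(-11 + N)))
R = 235/76 (R = 2 - (546 - 712)*1/((-8)*(-11 - 8)) = 2 - (-166)*(-⅛/(-19)) = 2 - (-166)*(-⅛*(-1/19)) = 2 - (-166)/152 = 2 - 1*(-83/76) = 2 + 83/76 = 235/76 ≈ 3.0921)
Q = -98603816786 (Q = (99507 + 1499180)*(-1562769 + 1501091) = 1598687*(-61678) = -98603816786)
(343589 + Q) + R = (343589 - 98603816786) + 235/76 = -98603473197 + 235/76 = -7493863962737/76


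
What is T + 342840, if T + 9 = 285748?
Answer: 628579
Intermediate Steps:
T = 285739 (T = -9 + 285748 = 285739)
T + 342840 = 285739 + 342840 = 628579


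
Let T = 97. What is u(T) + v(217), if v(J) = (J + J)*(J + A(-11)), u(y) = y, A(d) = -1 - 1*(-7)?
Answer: 96879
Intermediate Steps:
A(d) = 6 (A(d) = -1 + 7 = 6)
v(J) = 2*J*(6 + J) (v(J) = (J + J)*(J + 6) = (2*J)*(6 + J) = 2*J*(6 + J))
u(T) + v(217) = 97 + 2*217*(6 + 217) = 97 + 2*217*223 = 97 + 96782 = 96879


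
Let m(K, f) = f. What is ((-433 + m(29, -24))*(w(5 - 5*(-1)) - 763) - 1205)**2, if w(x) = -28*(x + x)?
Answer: 364098800836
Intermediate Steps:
w(x) = -56*x
((-433 + m(29, -24))*(w(5 - 5*(-1)) - 763) - 1205)**2 = ((-433 - 24)*(-56*(5 - 5*(-1)) - 763) - 1205)**2 = (-457*(-56*(5 + 5) - 763) - 1205)**2 = (-457*(-56*10 - 763) - 1205)**2 = (-457*(-560 - 763) - 1205)**2 = (-457*(-1323) - 1205)**2 = (604611 - 1205)**2 = 603406**2 = 364098800836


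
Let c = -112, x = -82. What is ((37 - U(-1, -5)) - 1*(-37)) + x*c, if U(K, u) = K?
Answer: 9259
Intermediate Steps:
((37 - U(-1, -5)) - 1*(-37)) + x*c = ((37 - 1*(-1)) - 1*(-37)) - 82*(-112) = ((37 + 1) + 37) + 9184 = (38 + 37) + 9184 = 75 + 9184 = 9259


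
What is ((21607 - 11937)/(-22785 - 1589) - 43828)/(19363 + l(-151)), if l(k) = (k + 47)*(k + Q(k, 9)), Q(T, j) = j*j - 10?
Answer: -534136671/337372721 ≈ -1.5832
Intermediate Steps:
Q(T, j) = -10 + j**2 (Q(T, j) = j**2 - 10 = -10 + j**2)
l(k) = (47 + k)*(71 + k) (l(k) = (k + 47)*(k + (-10 + 9**2)) = (47 + k)*(k + (-10 + 81)) = (47 + k)*(k + 71) = (47 + k)*(71 + k))
((21607 - 11937)/(-22785 - 1589) - 43828)/(19363 + l(-151)) = ((21607 - 11937)/(-22785 - 1589) - 43828)/(19363 + (3337 + (-151)**2 + 118*(-151))) = (9670/(-24374) - 43828)/(19363 + (3337 + 22801 - 17818)) = (9670*(-1/24374) - 43828)/(19363 + 8320) = (-4835/12187 - 43828)/27683 = -534136671/12187*1/27683 = -534136671/337372721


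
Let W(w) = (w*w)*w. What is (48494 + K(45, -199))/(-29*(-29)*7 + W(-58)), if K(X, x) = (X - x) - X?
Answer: -16231/63075 ≈ -0.25733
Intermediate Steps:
K(X, x) = -x
W(w) = w**3 (W(w) = w**2*w = w**3)
(48494 + K(45, -199))/(-29*(-29)*7 + W(-58)) = (48494 - 1*(-199))/(-29*(-29)*7 + (-58)**3) = (48494 + 199)/(841*7 - 195112) = 48693/(5887 - 195112) = 48693/(-189225) = 48693*(-1/189225) = -16231/63075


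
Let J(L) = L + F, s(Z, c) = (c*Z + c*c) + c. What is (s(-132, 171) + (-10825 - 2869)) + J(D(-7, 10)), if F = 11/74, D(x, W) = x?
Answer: -507703/74 ≈ -6860.9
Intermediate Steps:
F = 11/74 (F = 11*(1/74) = 11/74 ≈ 0.14865)
s(Z, c) = c + c**2 + Z*c (s(Z, c) = (Z*c + c**2) + c = (c**2 + Z*c) + c = c + c**2 + Z*c)
J(L) = 11/74 + L (J(L) = L + 11/74 = 11/74 + L)
(s(-132, 171) + (-10825 - 2869)) + J(D(-7, 10)) = (171*(1 - 132 + 171) + (-10825 - 2869)) + (11/74 - 7) = (171*40 - 13694) - 507/74 = (6840 - 13694) - 507/74 = -6854 - 507/74 = -507703/74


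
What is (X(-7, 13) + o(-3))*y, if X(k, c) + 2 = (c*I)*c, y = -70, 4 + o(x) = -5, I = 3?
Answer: -34720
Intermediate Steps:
o(x) = -9 (o(x) = -4 - 5 = -9)
X(k, c) = -2 + 3*c² (X(k, c) = -2 + (c*3)*c = -2 + (3*c)*c = -2 + 3*c²)
(X(-7, 13) + o(-3))*y = ((-2 + 3*13²) - 9)*(-70) = ((-2 + 3*169) - 9)*(-70) = ((-2 + 507) - 9)*(-70) = (505 - 9)*(-70) = 496*(-70) = -34720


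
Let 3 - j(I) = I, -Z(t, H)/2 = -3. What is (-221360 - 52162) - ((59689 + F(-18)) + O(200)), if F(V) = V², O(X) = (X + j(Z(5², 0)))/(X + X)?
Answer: -133414197/400 ≈ -3.3354e+5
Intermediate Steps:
Z(t, H) = 6 (Z(t, H) = -2*(-3) = 6)
j(I) = 3 - I
O(X) = (-3 + X)/(2*X) (O(X) = (X + (3 - 1*6))/(X + X) = (X + (3 - 6))/((2*X)) = (X - 3)*(1/(2*X)) = (-3 + X)*(1/(2*X)) = (-3 + X)/(2*X))
(-221360 - 52162) - ((59689 + F(-18)) + O(200)) = (-221360 - 52162) - ((59689 + (-18)²) + (½)*(-3 + 200)/200) = -273522 - ((59689 + 324) + (½)*(1/200)*197) = -273522 - (60013 + 197/400) = -273522 - 1*24005397/400 = -273522 - 24005397/400 = -133414197/400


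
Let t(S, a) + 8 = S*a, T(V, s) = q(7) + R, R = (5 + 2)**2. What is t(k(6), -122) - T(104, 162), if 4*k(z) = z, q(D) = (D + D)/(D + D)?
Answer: -241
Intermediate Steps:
R = 49 (R = 7**2 = 49)
q(D) = 1 (q(D) = (2*D)/((2*D)) = (2*D)*(1/(2*D)) = 1)
T(V, s) = 50 (T(V, s) = 1 + 49 = 50)
k(z) = z/4
t(S, a) = -8 + S*a
t(k(6), -122) - T(104, 162) = (-8 + ((1/4)*6)*(-122)) - 1*50 = (-8 + (3/2)*(-122)) - 50 = (-8 - 183) - 50 = -191 - 50 = -241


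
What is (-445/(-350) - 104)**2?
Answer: 51710481/4900 ≈ 10553.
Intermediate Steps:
(-445/(-350) - 104)**2 = (-445*(-1/350) - 104)**2 = (89/70 - 104)**2 = (-7191/70)**2 = 51710481/4900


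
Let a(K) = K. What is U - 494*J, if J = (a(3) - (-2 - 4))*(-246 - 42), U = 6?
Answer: 1280454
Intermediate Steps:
J = -2592 (J = (3 - (-2 - 4))*(-246 - 42) = (3 - 1*(-6))*(-288) = (3 + 6)*(-288) = 9*(-288) = -2592)
U - 494*J = 6 - 494*(-2592) = 6 + 1280448 = 1280454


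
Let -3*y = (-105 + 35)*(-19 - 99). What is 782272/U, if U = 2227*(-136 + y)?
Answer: -34512/283877 ≈ -0.12157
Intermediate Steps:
y = -8260/3 (y = -(-105 + 35)*(-19 - 99)/3 = -(-70)*(-118)/3 = -⅓*8260 = -8260/3 ≈ -2753.3)
U = -19303636/3 (U = 2227*(-136 - 8260/3) = 2227*(-8668/3) = -19303636/3 ≈ -6.4345e+6)
782272/U = 782272/(-19303636/3) = 782272*(-3/19303636) = -34512/283877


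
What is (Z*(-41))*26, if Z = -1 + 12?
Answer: -11726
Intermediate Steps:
Z = 11
(Z*(-41))*26 = (11*(-41))*26 = -451*26 = -11726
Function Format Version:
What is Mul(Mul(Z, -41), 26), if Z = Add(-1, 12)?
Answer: -11726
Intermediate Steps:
Z = 11
Mul(Mul(Z, -41), 26) = Mul(Mul(11, -41), 26) = Mul(-451, 26) = -11726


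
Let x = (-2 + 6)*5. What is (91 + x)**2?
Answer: 12321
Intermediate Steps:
x = 20 (x = 4*5 = 20)
(91 + x)**2 = (91 + 20)**2 = 111**2 = 12321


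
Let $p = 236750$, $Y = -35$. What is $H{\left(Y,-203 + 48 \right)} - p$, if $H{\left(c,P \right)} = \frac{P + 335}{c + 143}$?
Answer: $- \frac{710245}{3} \approx -2.3675 \cdot 10^{5}$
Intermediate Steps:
$H{\left(c,P \right)} = \frac{335 + P}{143 + c}$
$H{\left(Y,-203 + 48 \right)} - p = \frac{335 + \left(-203 + 48\right)}{143 - 35} - 236750 = \frac{335 - 155}{108} - 236750 = \frac{1}{108} \cdot 180 - 236750 = \frac{5}{3} - 236750 = - \frac{710245}{3}$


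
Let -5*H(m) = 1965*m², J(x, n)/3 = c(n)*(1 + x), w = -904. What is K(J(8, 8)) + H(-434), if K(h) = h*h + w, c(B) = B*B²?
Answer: 117078164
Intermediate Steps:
c(B) = B³
J(x, n) = 3*n³*(1 + x) (J(x, n) = 3*(n³*(1 + x)) = 3*n³*(1 + x))
H(m) = -393*m²
K(h) = -904 + h² (K(h) = h*h - 904 = h² - 904 = -904 + h²)
K(J(8, 8)) + H(-434) = (-904 + (3*8³*(1 + 8))²) - 393*(-434)² = (-904 + (3*512*9)²) - 393*188356 = (-904 + 13824²) - 74023908 = (-904 + 191102976) - 74023908 = 191102072 - 74023908 = 117078164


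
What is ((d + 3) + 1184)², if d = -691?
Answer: 246016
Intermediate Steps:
((d + 3) + 1184)² = ((-691 + 3) + 1184)² = (-688 + 1184)² = 496² = 246016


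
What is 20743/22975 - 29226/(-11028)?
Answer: 163261/45950 ≈ 3.5530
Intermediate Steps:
20743/22975 - 29226/(-11028) = 20743*(1/22975) - 29226*(-1/11028) = 20743/22975 + 4871/1838 = 163261/45950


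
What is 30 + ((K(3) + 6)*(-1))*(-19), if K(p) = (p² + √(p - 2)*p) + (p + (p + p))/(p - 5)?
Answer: 573/2 ≈ 286.50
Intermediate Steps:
K(p) = p² + p*√(-2 + p) + 3*p/(-5 + p) (K(p) = (p² + √(-2 + p)*p) + (p + 2*p)/(-5 + p) = (p² + p*√(-2 + p)) + (3*p)/(-5 + p) = (p² + p*√(-2 + p)) + 3*p/(-5 + p) = p² + p*√(-2 + p) + 3*p/(-5 + p))
30 + ((K(3) + 6)*(-1))*(-19) = 30 + ((3*(3 + 3² - 5*3 - 5*√(-2 + 3) + 3*√(-2 + 3))/(-5 + 3) + 6)*(-1))*(-19) = 30 + ((3*(3 + 9 - 15 - 5*√1 + 3*√1)/(-2) + 6)*(-1))*(-19) = 30 + ((3*(-½)*(3 + 9 - 15 - 5*1 + 3*1) + 6)*(-1))*(-19) = 30 + ((3*(-½)*(3 + 9 - 15 - 5 + 3) + 6)*(-1))*(-19) = 30 + ((3*(-½)*(-5) + 6)*(-1))*(-19) = 30 + ((15/2 + 6)*(-1))*(-19) = 30 + ((27/2)*(-1))*(-19) = 30 - 27/2*(-19) = 30 + 513/2 = 573/2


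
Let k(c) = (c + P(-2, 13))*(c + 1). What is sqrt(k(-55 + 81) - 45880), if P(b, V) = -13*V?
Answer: I*sqrt(49741) ≈ 223.03*I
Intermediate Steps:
k(c) = (1 + c)*(-169 + c) (k(c) = (c - 13*13)*(c + 1) = (c - 169)*(1 + c) = (-169 + c)*(1 + c) = (1 + c)*(-169 + c))
sqrt(k(-55 + 81) - 45880) = sqrt((-169 + (-55 + 81)**2 - 168*(-55 + 81)) - 45880) = sqrt((-169 + 26**2 - 168*26) - 45880) = sqrt((-169 + 676 - 4368) - 45880) = sqrt(-3861 - 45880) = sqrt(-49741) = I*sqrt(49741)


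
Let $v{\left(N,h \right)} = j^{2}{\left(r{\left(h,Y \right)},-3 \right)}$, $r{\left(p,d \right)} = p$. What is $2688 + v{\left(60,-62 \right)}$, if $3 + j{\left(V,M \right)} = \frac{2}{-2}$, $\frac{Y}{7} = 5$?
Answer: $2704$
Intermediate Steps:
$Y = 35$ ($Y = 7 \cdot 5 = 35$)
$j{\left(V,M \right)} = -4$ ($j{\left(V,M \right)} = -3 + \frac{2}{-2} = -3 + 2 \left(- \frac{1}{2}\right) = -3 - 1 = -4$)
$v{\left(N,h \right)} = 16$ ($v{\left(N,h \right)} = \left(-4\right)^{2} = 16$)
$2688 + v{\left(60,-62 \right)} = 2688 + 16 = 2704$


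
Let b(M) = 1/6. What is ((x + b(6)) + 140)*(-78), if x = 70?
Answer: -16393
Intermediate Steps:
b(M) = ⅙
((x + b(6)) + 140)*(-78) = ((70 + ⅙) + 140)*(-78) = (421/6 + 140)*(-78) = (1261/6)*(-78) = -16393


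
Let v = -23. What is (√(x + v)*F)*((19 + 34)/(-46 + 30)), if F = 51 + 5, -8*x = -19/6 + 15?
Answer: -1855*I*√141/24 ≈ -917.79*I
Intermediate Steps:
x = -71/48 (x = -(-19/6 + 15)/8 = -⅛*71/6 = -71/48 ≈ -1.4792)
F = 56
(√(x + v)*F)*((19 + 34)/(-46 + 30)) = (√(-71/48 - 23)*56)*((19 + 34)/(-46 + 30)) = (√(-1175/48)*56)*(53/(-16)) = ((5*I*√141/12)*56)*(53*(-1/16)) = (70*I*√141/3)*(-53/16) = -1855*I*√141/24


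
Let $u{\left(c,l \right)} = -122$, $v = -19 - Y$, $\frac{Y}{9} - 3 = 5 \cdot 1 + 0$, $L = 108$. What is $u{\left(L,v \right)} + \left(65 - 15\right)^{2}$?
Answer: $2378$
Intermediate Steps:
$Y = 72$ ($Y = 27 + 9 \left(5 \cdot 1 + 0\right) = 27 + 9 \left(5 + 0\right) = 27 + 9 \cdot 5 = 27 + 45 = 72$)
$v = -91$ ($v = -19 - 72 = -91$)
$u{\left(L,v \right)} + \left(65 - 15\right)^{2} = -122 + \left(65 - 15\right)^{2} = -122 + 50^{2} = -122 + 2500 = 2378$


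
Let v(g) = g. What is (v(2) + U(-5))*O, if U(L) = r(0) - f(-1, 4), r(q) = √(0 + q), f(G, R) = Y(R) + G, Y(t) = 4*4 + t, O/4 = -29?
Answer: 1972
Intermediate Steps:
O = -116 (O = 4*(-29) = -116)
Y(t) = 16 + t
f(G, R) = 16 + G + R (f(G, R) = (16 + R) + G = 16 + G + R)
r(q) = √q
U(L) = -19 (U(L) = √0 - (16 - 1 + 4) = 0 - 1*19 = 0 - 19 = -19)
(v(2) + U(-5))*O = (2 - 19)*(-116) = -17*(-116) = 1972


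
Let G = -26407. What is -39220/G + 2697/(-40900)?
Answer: 1532878321/1080046300 ≈ 1.4193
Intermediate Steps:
-39220/G + 2697/(-40900) = -39220/(-26407) + 2697/(-40900) = -39220*(-1/26407) + 2697*(-1/40900) = 39220/26407 - 2697/40900 = 1532878321/1080046300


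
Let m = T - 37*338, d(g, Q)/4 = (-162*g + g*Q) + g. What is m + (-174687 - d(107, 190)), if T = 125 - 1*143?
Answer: -199623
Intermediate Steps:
d(g, Q) = -644*g + 4*Q*g (d(g, Q) = 4*((-162*g + g*Q) + g) = 4*((-162*g + Q*g) + g) = 4*(-161*g + Q*g) = -644*g + 4*Q*g)
T = -18 (T = 125 - 143 = -18)
m = -12524 (m = -18 - 37*338 = -18 - 12506 = -12524)
m + (-174687 - d(107, 190)) = -12524 + (-174687 - 4*107*(-161 + 190)) = -12524 + (-174687 - 4*107*29) = -12524 + (-174687 - 1*12412) = -12524 + (-174687 - 12412) = -12524 - 187099 = -199623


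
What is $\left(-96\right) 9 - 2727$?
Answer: $-3591$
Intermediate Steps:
$\left(-96\right) 9 - 2727 = -864 - 2727 = -3591$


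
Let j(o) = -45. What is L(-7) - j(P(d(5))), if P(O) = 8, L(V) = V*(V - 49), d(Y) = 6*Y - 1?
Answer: 437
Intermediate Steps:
d(Y) = -1 + 6*Y
L(V) = V*(-49 + V)
L(-7) - j(P(d(5))) = -7*(-49 - 7) - 1*(-45) = -7*(-56) + 45 = 392 + 45 = 437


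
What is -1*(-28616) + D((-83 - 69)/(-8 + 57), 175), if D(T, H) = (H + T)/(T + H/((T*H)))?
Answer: 728570784/25505 ≈ 28566.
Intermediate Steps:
D(T, H) = (H + T)/(T + 1/T) (D(T, H) = (H + T)/(T + H/((H*T))) = (H + T)/(T + H*(1/(H*T))) = (H + T)/(T + 1/T))
-1*(-28616) + D((-83 - 69)/(-8 + 57), 175) = -1*(-28616) + ((-83 - 69)/(-8 + 57))*(175 + (-83 - 69)/(-8 + 57))/(1 + ((-83 - 69)/(-8 + 57))²) = 28616 + (-152/49)*(175 - 152/49)/(1 + (-152/49)²) = 28616 + (-152*1/49)*(175 - 152*1/49)/(1 + (-152*1/49)²) = 28616 - 152*(175 - 152/49)/(49*(1 + (-152/49)²)) = 28616 - 152/49*8423/49/(1 + 23104/2401) = 28616 - 152/49*8423/49/25505/2401 = 28616 - 152/49*2401/25505*8423/49 = 28616 - 1280296/25505 = 728570784/25505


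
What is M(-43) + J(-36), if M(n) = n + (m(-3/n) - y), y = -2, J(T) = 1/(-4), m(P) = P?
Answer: -7083/172 ≈ -41.180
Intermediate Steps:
J(T) = -¼
M(n) = 2 + n - 3/n (M(n) = n + (-3/n - 1*(-2)) = n + (-3/n + 2) = n + (2 - 3/n) = 2 + n - 3/n)
M(-43) + J(-36) = (2 - 43 - 3/(-43)) - ¼ = (2 - 43 - 3*(-1/43)) - ¼ = (2 - 43 + 3/43) - ¼ = -1760/43 - ¼ = -7083/172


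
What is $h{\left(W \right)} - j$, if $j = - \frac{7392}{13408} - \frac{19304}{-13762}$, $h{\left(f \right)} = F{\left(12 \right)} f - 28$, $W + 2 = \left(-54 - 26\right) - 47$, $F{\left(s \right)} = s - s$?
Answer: $- \frac{83182569}{2883139} \approx -28.851$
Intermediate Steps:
$F{\left(s \right)} = 0$
$W = -129$ ($W = -2 - 127 = -129$)
$h{\left(f \right)} = -28$ ($h{\left(f \right)} = 0 f - 28 = 0 - 28 = -28$)
$j = \frac{2454677}{2883139}$ ($j = \left(-7392\right) \frac{1}{13408} - - \frac{9652}{6881} = - \frac{231}{419} + \frac{9652}{6881} = \frac{2454677}{2883139} \approx 0.85139$)
$h{\left(W \right)} - j = -28 - \frac{2454677}{2883139} = - \frac{83182569}{2883139}$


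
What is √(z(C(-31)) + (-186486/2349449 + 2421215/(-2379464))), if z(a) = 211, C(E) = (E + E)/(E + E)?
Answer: 3*√182224442526026253474416082/2795214657668 ≈ 14.488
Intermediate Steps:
C(E) = 1 (C(E) = (2*E)/((2*E)) = (2*E)*(1/(2*E)) = 1)
√(z(C(-31)) + (-186486/2349449 + 2421215/(-2379464))) = √(211 + (-186486/2349449 + 2421215/(-2379464))) = √(211 + (-186486*1/2349449 + 2421215*(-1/2379464))) = √(211 + (-186486/2349449 - 2421215/2379464)) = √(211 - 6132257884039/5590429315336) = √(1173448327651857/5590429315336) = 3*√182224442526026253474416082/2795214657668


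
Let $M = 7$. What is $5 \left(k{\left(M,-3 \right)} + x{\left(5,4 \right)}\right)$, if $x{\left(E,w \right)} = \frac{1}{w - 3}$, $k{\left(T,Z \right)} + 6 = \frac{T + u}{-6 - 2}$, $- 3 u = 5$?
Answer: $- \frac{85}{3} \approx -28.333$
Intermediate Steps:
$u = - \frac{5}{3}$ ($u = \left(- \frac{1}{3}\right) 5 = - \frac{5}{3} \approx -1.6667$)
$k{\left(T,Z \right)} = - \frac{139}{24} - \frac{T}{8}$ ($k{\left(T,Z \right)} = -6 + \frac{T - \frac{5}{3}}{-6 - 2} = -6 + \frac{- \frac{5}{3} + T}{-8} = -6 + \left(- \frac{5}{3} + T\right) \left(- \frac{1}{8}\right) = -6 - \left(- \frac{5}{24} + \frac{T}{8}\right) = - \frac{139}{24} - \frac{T}{8}$)
$x{\left(E,w \right)} = \frac{1}{-3 + w}$
$5 \left(k{\left(M,-3 \right)} + x{\left(5,4 \right)}\right) = 5 \left(\left(- \frac{139}{24} - \frac{7}{8}\right) + \frac{1}{-3 + 4}\right) = 5 \left(\left(- \frac{139}{24} - \frac{7}{8}\right) + 1^{-1}\right) = 5 \left(- \frac{20}{3} + 1\right) = 5 \left(- \frac{17}{3}\right) = - \frac{85}{3}$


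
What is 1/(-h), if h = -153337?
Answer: 1/153337 ≈ 6.5216e-6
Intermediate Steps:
1/(-h) = 1/(-1*(-153337)) = 1/153337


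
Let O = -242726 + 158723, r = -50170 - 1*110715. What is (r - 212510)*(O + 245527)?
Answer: -60312253980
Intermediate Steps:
r = -160885 (r = -50170 - 110715 = -160885)
O = -84003
(r - 212510)*(O + 245527) = (-160885 - 212510)*(-84003 + 245527) = -373395*161524 = -60312253980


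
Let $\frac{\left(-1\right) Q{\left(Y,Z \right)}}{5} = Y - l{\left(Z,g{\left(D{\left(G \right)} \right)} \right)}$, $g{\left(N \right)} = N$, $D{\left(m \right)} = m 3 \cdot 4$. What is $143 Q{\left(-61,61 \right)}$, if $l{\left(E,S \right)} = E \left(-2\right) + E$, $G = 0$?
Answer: $0$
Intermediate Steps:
$D{\left(m \right)} = 12 m$ ($D{\left(m \right)} = 3 m 4 = 12 m$)
$l{\left(E,S \right)} = - E$ ($l{\left(E,S \right)} = - 2 E + E = - E$)
$Q{\left(Y,Z \right)} = - 5 Y - 5 Z$ ($Q{\left(Y,Z \right)} = - 5 \left(Y - - Z\right) = - 5 \left(Y + Z\right) = - 5 Y - 5 Z$)
$143 Q{\left(-61,61 \right)} = 143 \left(\left(-5\right) \left(-61\right) - 305\right) = 143 \left(305 - 305\right) = 143 \cdot 0 = 0$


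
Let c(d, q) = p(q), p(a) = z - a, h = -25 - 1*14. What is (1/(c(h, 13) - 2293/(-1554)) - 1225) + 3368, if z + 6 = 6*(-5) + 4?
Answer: 144944537/67637 ≈ 2143.0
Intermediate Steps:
z = -32 (z = -6 + (6*(-5) + 4) = -6 + (-30 + 4) = -6 - 26 = -32)
h = -39 (h = -25 - 14 = -39)
p(a) = -32 - a
c(d, q) = -32 - q
(1/(c(h, 13) - 2293/(-1554)) - 1225) + 3368 = (1/((-32 - 1*13) - 2293/(-1554)) - 1225) + 3368 = (1/((-32 - 13) - 2293*(-1/1554)) - 1225) + 3368 = (1/(-45 + 2293/1554) - 1225) + 3368 = (1/(-67637/1554) - 1225) + 3368 = (-1554/67637 - 1225) + 3368 = -82856879/67637 + 3368 = 144944537/67637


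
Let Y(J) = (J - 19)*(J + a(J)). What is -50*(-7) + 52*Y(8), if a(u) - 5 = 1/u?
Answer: -14315/2 ≈ -7157.5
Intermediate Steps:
a(u) = 5 + 1/u
Y(J) = (-19 + J)*(5 + J + 1/J) (Y(J) = (J - 19)*(J + (5 + 1/J)) = (-19 + J)*(5 + J + 1/J))
-50*(-7) + 52*Y(8) = -50*(-7) + 52*(-94 + 8**2 - 19/8 - 14*8) = 350 + 52*(-94 + 64 - 19*1/8 - 112) = 350 + 52*(-94 + 64 - 19/8 - 112) = 350 + 52*(-1155/8) = 350 - 15015/2 = -14315/2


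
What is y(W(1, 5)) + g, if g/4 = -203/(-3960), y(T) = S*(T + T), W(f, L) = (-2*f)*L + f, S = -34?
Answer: 606083/990 ≈ 612.21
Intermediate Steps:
W(f, L) = f - 2*L*f (W(f, L) = -2*L*f + f = f - 2*L*f)
y(T) = -68*T (y(T) = -34*(T + T) = -68*T)
g = 203/990 (g = 4*(-203/(-3960)) = 4*(-203*(-1/3960)) = 4*(203/3960) = 203/990 ≈ 0.20505)
y(W(1, 5)) + g = -68*(1 - 2*5) + 203/990 = -68*(1 - 10) + 203/990 = -68*(-9) + 203/990 = 612 + 203/990 = 606083/990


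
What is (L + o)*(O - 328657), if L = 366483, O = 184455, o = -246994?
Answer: -17230552778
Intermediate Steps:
(L + o)*(O - 328657) = (366483 - 246994)*(184455 - 328657) = 119489*(-144202) = -17230552778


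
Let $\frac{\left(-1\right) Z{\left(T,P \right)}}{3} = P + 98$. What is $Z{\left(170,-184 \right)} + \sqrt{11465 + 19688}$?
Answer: $258 + \sqrt{31153} \approx 434.5$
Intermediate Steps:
$Z{\left(T,P \right)} = -294 - 3 P$ ($Z{\left(T,P \right)} = - 3 \left(P + 98\right) = - 3 \left(98 + P\right) = -294 - 3 P$)
$Z{\left(170,-184 \right)} + \sqrt{11465 + 19688} = \left(-294 - -552\right) + \sqrt{11465 + 19688} = \left(-294 + 552\right) + \sqrt{31153} = 258 + \sqrt{31153}$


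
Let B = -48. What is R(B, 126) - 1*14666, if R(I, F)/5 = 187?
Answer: -13731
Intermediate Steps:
R(I, F) = 935 (R(I, F) = 5*187 = 935)
R(B, 126) - 1*14666 = 935 - 1*14666 = 935 - 14666 = -13731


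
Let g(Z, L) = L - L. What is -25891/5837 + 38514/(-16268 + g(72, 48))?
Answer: -6591847/968942 ≈ -6.8031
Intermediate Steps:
g(Z, L) = 0
-25891/5837 + 38514/(-16268 + g(72, 48)) = -25891/5837 + 38514/(-16268 + 0) = -25891*1/5837 + 38514/(-16268) = -25891/5837 + 38514*(-1/16268) = -25891/5837 - 393/166 = -6591847/968942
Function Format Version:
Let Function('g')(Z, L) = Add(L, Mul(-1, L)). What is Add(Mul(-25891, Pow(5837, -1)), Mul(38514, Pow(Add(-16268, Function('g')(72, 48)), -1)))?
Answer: Rational(-6591847, 968942) ≈ -6.8031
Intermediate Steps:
Function('g')(Z, L) = 0
Add(Mul(-25891, Pow(5837, -1)), Mul(38514, Pow(Add(-16268, Function('g')(72, 48)), -1))) = Add(Mul(-25891, Pow(5837, -1)), Mul(38514, Pow(Add(-16268, 0), -1))) = Add(Mul(-25891, Rational(1, 5837)), Mul(38514, Pow(-16268, -1))) = Add(Rational(-25891, 5837), Mul(38514, Rational(-1, 16268))) = Add(Rational(-25891, 5837), Rational(-393, 166)) = Rational(-6591847, 968942)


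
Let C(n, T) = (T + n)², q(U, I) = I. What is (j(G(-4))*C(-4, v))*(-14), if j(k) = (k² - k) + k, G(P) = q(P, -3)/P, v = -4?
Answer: -504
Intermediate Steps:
G(P) = -3/P
j(k) = k²
(j(G(-4))*C(-4, v))*(-14) = ((-3/(-4))²*(-4 - 4)²)*(-14) = ((-3*(-¼))²*(-8)²)*(-14) = ((¾)²*64)*(-14) = ((9/16)*64)*(-14) = 36*(-14) = -504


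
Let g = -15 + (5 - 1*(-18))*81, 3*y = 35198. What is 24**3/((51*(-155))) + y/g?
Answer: 33599989/7304220 ≈ 4.6001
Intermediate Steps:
y = 35198/3 (y = (1/3)*35198 = 35198/3 ≈ 11733.)
g = 1848 (g = -15 + (5 + 18)*81 = -15 + 23*81 = -15 + 1863 = 1848)
24**3/((51*(-155))) + y/g = 24**3/((51*(-155))) + (35198/3)/1848 = 13824/(-7905) + (35198/3)*(1/1848) = 13824*(-1/7905) + 17599/2772 = -4608/2635 + 17599/2772 = 33599989/7304220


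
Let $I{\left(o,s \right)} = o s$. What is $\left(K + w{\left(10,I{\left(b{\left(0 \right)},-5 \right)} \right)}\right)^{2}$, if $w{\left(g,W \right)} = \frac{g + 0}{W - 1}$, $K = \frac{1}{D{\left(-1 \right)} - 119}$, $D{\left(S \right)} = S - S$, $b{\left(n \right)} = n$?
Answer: $\frac{1418481}{14161} \approx 100.17$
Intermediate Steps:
$D{\left(S \right)} = 0$
$K = - \frac{1}{119}$ ($K = \frac{1}{0 - 119} = \frac{1}{-119} = - \frac{1}{119} \approx -0.0084034$)
$w{\left(g,W \right)} = \frac{g}{-1 + W}$
$\left(K + w{\left(10,I{\left(b{\left(0 \right)},-5 \right)} \right)}\right)^{2} = \left(- \frac{1}{119} + \frac{10}{-1 + 0 \left(-5\right)}\right)^{2} = \left(- \frac{1}{119} + \frac{10}{-1 + 0}\right)^{2} = \left(- \frac{1}{119} + \frac{10}{-1}\right)^{2} = \left(- \frac{1}{119} + 10 \left(-1\right)\right)^{2} = \left(- \frac{1}{119} - 10\right)^{2} = \left(- \frac{1191}{119}\right)^{2} = \frac{1418481}{14161}$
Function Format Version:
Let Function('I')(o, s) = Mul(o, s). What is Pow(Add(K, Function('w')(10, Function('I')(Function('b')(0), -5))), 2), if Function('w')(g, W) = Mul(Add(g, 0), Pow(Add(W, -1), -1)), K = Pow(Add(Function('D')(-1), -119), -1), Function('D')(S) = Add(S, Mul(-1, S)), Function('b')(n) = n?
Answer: Rational(1418481, 14161) ≈ 100.17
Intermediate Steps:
Function('D')(S) = 0
K = Rational(-1, 119) (K = Pow(Add(0, -119), -1) = Pow(-119, -1) = Rational(-1, 119) ≈ -0.0084034)
Function('w')(g, W) = Mul(g, Pow(Add(-1, W), -1))
Pow(Add(K, Function('w')(10, Function('I')(Function('b')(0), -5))), 2) = Pow(Add(Rational(-1, 119), Mul(10, Pow(Add(-1, Mul(0, -5)), -1))), 2) = Pow(Add(Rational(-1, 119), Mul(10, Pow(Add(-1, 0), -1))), 2) = Pow(Add(Rational(-1, 119), Mul(10, Pow(-1, -1))), 2) = Pow(Add(Rational(-1, 119), Mul(10, -1)), 2) = Pow(Add(Rational(-1, 119), -10), 2) = Pow(Rational(-1191, 119), 2) = Rational(1418481, 14161)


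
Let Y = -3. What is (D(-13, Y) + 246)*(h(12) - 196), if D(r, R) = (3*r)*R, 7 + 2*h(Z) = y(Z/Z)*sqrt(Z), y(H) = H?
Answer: -144837/2 + 363*sqrt(3) ≈ -71790.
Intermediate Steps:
h(Z) = -7/2 + sqrt(Z)/2 (h(Z) = -7/2 + ((Z/Z)*sqrt(Z))/2 = -7/2 + (1*sqrt(Z))/2 = -7/2 + sqrt(Z)/2)
D(r, R) = 3*R*r
(D(-13, Y) + 246)*(h(12) - 196) = (3*(-3)*(-13) + 246)*((-7/2 + sqrt(12)/2) - 196) = (117 + 246)*((-7/2 + (2*sqrt(3))/2) - 196) = 363*((-7/2 + sqrt(3)) - 196) = 363*(-399/2 + sqrt(3)) = -144837/2 + 363*sqrt(3)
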